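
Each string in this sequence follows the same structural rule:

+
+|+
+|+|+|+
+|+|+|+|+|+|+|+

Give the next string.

+|+|+|+|+|+|+|+|+|+|+|+|+|+|+|+

s(k+1) = s(k)·|·s(k) — each term doubles the last with '|' between the halves.
So the next term is two copies of +|+|+|+|+|+|+|+ with '|' between the halves.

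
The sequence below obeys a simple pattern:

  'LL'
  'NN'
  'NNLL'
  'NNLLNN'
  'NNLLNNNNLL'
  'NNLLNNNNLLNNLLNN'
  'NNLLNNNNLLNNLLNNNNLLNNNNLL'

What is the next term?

NNLLNNNNLLNNLLNNNNLLNNNNLLNNLLNNNNLLNNLLNN

This is a Fibonacci-style word recurrence s(k) = s(k−1)·s(k−2): e.g. NN·LL = NNLL.
The next term joins NNLLNNNNLLNNLLNNNNLLNNNNLL and NNLLNNNNLLNNLLNN.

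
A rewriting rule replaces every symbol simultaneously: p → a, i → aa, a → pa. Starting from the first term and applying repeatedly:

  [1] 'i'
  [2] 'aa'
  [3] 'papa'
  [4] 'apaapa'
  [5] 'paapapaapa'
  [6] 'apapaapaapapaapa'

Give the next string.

φ(apapaapaapapaapa) expands symbol-by-symbol to pa a pa a pa pa a pa pa a pa a pa pa a pa; joining the 16 pieces gives the next term.

paapaapapaapapaapaapapaapa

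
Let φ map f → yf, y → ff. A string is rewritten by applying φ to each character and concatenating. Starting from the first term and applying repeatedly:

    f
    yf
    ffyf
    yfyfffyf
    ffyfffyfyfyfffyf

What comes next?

yfyfffyfyfyfffyfffyfffyfyfyfffyf

Replace each of the 16 characters of ffyfffyfyfyfffyf in place — yf yf ff yf yf yf ff yf ff yf ff yf yf yf ff yf — and concatenate.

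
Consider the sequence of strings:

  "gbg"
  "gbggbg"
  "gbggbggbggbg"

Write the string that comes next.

Each string is two copies of the previous one concatenated.
Doubling gbggbggbggbg:

gbggbggbggbggbggbggbggbg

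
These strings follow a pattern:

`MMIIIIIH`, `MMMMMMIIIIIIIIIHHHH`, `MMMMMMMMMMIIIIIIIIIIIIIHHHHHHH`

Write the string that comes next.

Each string has the form M^{4n-2} I^{4n+1} H^{3n-2} (n = 1, 2, …).
Setting n = 4 gives 14, 17, 10 characters in each block.

MMMMMMMMMMMMMMIIIIIIIIIIIIIIIIIHHHHHHHHHH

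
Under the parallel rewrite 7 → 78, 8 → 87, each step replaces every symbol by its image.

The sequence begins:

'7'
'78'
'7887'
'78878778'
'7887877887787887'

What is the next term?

78878778877878878778788778878778

Replace each of the 16 characters of 7887877887787887 in place — 78 87 87 78 87 78 78 87 87 78 78 87 78 87 87 78 — and concatenate.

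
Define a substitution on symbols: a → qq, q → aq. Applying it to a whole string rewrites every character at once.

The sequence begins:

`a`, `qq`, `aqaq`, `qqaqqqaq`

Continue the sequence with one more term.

Rewriting each symbol of qqaqqqaq: q→aq, q→aq, a→qq, q→aq, q→aq, q→aq, a→qq, q→aq, which concatenates to aq aq qq aq aq aq qq aq.

aqaqqqaqaqaqqqaq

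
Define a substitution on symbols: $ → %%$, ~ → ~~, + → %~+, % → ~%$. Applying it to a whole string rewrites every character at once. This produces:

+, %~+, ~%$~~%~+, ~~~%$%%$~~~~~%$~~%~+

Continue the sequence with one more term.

~~~~~~~%$%%$~%$~%$%%$~~~~~~~~~~~%$%%$~~~~~%$~~%~+

Applying the rule to each of the 20 symbols of ~~~%$%%$~~~~~%$~~%~+ gives the pieces ~~ ~~ ~~ ~%$ %%$ ~%$ ~%$ %%$ ~~ ~~ ~~ ~~ ~~ ~%$ %%$ ~~ ~~ ~%$ ~~ %~+, which concatenate to the answer.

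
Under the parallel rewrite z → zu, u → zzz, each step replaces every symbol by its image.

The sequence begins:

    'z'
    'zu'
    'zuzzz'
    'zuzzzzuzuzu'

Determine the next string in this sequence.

zuzzzzuzuzuzuzzzzuzzzzuzzz

Apply φ to zuzzzzuzuzu symbol by symbol: z→zu, u→zzz, z→zu, z→zu, z→zu, z→zu, u→zzz, z→zu, u→zzz, z→zu, u→zzz; joined: zu zzz zu zu zu zu zzz zu zzz zu zzz.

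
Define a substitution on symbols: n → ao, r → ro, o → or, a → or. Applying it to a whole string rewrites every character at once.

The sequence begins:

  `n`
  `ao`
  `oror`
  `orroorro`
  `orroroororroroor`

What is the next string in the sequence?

orroroorroororroorroroorroororro

Replace each of the 16 characters of orroroororroroor in place — or ro ro or ro or or ro or ro ro or ro or or ro — and concatenate.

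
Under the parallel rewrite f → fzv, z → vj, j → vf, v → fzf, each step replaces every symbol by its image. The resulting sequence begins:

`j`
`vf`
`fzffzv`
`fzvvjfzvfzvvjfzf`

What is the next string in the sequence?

Applying the rule to each of the 16 symbols of fzvvjfzvfzvvjfzf gives the pieces fzv vj fzf fzf vf fzv vj fzf fzv vj fzf fzf vf fzv vj fzv, which concatenate to the answer.

fzvvjfzffzfvffzvvjfzffzvvjfzffzfvffzvvjfzv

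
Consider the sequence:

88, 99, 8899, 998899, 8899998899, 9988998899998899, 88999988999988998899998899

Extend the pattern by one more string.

From term 3 onward, concatenate the second-to-last term with the last: 88·99 = 8899, 99·8899 = 998899, …
So term 8 is 9988998899998899·88999988999988998899998899.

998899889999889988999988999988998899998899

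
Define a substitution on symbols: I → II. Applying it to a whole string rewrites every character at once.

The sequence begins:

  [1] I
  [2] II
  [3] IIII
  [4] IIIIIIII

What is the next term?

Expanding IIIIIIII: I→II, I→II, I→II, I→II, I→II, I→II, I→II, I→II. Concatenated: II II II II II II II II.

IIIIIIIIIIIIIIII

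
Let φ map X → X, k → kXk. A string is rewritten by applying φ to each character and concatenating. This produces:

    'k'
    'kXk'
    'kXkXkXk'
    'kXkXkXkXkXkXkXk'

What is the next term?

kXkXkXkXkXkXkXkXkXkXkXkXkXkXkXk

Applying the rule to each of the 15 symbols of kXkXkXkXkXkXkXk gives the pieces kXk X kXk X kXk X kXk X kXk X kXk X kXk X kXk, which concatenate to the answer.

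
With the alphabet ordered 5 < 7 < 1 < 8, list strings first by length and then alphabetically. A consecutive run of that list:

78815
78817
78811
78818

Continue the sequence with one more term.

Find the rightmost character of 78818 below 8, bump it to the next letter, and reset everything to its right to 5.

78885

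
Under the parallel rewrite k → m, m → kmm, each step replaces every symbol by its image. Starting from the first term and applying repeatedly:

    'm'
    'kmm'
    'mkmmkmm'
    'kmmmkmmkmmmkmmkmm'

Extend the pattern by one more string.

mkmmkmmkmmmkmmkmmmkmmkmmkmmmkmmkmmmkmmkmm

φ(kmmmkmmkmmmkmmkmm) expands symbol-by-symbol to m kmm kmm kmm m kmm kmm m kmm kmm kmm m kmm kmm m kmm kmm; joining the 17 pieces gives the next term.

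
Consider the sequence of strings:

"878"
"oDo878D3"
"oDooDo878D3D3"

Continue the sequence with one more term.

Every step adds oDo to the front and D3 to the end of the previous string.
Applying this once more to oDooDo878D3D3:

oDooDooDo878D3D3D3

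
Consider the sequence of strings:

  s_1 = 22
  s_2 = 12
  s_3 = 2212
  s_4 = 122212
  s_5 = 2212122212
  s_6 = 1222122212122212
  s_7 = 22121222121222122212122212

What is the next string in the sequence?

122212221212221222121222121222122212122212

This is a Fibonacci-style word recurrence s(k) = s(k−2)·s(k−1): e.g. 22·12 = 2212.
Continuing: 1222122212122212 · 22121222121222122212122212 gives term 8.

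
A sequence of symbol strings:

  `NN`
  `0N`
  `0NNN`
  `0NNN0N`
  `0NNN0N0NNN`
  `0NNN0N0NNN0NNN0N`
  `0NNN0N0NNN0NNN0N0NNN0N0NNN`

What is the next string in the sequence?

0NNN0N0NNN0NNN0N0NNN0N0NNN0NNN0N0NNN0NNN0N

From term 3 onward, concatenate the last term with the second-to-last: 0N·NN = 0NNN, 0NNN·0N = 0NNN0N, …
The next term joins 0NNN0N0NNN0NNN0N0NNN0N0NNN and 0NNN0N0NNN0NNN0N.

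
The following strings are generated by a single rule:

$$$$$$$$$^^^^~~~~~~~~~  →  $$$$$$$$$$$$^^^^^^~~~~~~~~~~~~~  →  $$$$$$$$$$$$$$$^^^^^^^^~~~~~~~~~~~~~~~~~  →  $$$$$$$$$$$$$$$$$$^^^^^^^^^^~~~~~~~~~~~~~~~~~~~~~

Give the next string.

Reading off run lengths: $ runs 9, 12, 15, 18; ^ runs 4, 6, 8, 10; ~ runs 9, 13, 17, 21 — each is linear in n, where the shown terms are n = 2, 3, 4, 5.
For the next term, n = 6, so the run lengths are 21, 12, 25.

$$$$$$$$$$$$$$$$$$$$$^^^^^^^^^^^^~~~~~~~~~~~~~~~~~~~~~~~~~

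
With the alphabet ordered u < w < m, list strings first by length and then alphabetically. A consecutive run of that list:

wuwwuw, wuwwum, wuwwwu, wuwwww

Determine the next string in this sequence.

wuwwwm

Find the rightmost character of wuwwww below m, bump it to the next letter, and reset everything to its right to u.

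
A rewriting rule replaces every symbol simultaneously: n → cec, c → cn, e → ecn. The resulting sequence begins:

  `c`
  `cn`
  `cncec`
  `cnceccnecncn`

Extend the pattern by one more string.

Expanding cnceccnecncn: c→cn, n→cec, c→cn, e→ecn, c→cn, c→cn, n→cec, e→ecn, c→cn, n→cec, c→cn, n→cec. Concatenated: cn cec cn ecn cn cn cec ecn cn cec cn cec.

cnceccnecncncncececncnceccncec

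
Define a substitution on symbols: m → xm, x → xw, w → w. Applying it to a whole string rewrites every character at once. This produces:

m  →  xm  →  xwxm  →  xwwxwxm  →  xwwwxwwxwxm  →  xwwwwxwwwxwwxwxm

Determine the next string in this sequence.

φ(xwwwwxwwwxwwxwxm) expands symbol-by-symbol to xw w w w w xw w w w xw w w xw w xw xm; joining the 16 pieces gives the next term.

xwwwwwxwwwwxwwwxwwxwxm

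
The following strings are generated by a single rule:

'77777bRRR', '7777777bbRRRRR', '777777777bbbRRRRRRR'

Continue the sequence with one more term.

77777777777bbbbRRRRRRRRR

The n-th term is 2n+1 7's then n-1 b's then 2n-1 R's, where the shown terms are n = 2, 3, 4.
At n = 5 the blocks have lengths 11, 4, 9.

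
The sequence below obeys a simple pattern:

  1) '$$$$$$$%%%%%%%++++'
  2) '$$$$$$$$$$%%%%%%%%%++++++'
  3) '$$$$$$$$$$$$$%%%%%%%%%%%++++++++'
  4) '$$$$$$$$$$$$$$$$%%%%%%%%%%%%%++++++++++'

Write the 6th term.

$$$$$$$$$$$$$$$$$$$$$$%%%%%%%%%%%%%%%%%++++++++++++++

Each string has the form $^{3n+1} %^{2n+3} +^{2n}, where the shown terms are n = 2, 3, 4, 5.
For term 6, n = 7, so the run lengths are 22, 17, 14.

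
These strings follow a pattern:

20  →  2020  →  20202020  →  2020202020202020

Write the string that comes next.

Every step duplicates the string.
Doubling 2020202020202020:

20202020202020202020202020202020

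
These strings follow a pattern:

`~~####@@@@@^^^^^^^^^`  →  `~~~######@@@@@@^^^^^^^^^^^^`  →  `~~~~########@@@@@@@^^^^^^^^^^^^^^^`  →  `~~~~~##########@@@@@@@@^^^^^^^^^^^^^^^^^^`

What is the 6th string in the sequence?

Term n consists of n ~'s, followed by 2n #'s, followed by n+3 @'s, followed by 3n+3 ^'s, where the shown terms are n = 2, 3, 4, 5.
At n = 7 the blocks have lengths 7, 14, 10, 24.

~~~~~~~##############@@@@@@@@@@^^^^^^^^^^^^^^^^^^^^^^^^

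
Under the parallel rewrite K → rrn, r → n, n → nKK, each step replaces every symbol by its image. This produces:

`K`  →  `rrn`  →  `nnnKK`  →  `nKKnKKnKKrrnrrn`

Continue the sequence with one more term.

Rewriting the 15 symbols of nKKnKKnKKrrnrrn one by one yields nKK rrn rrn nKK rrn rrn nKK rrn rrn n n nKK n n nKK; concatenated:

nKKrrnrrnnKKrrnrrnnKKrrnrrnnnnKKnnnKK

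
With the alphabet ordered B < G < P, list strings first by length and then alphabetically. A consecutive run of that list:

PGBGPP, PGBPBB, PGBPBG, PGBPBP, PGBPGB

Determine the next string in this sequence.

Treat PGBPGB as a base-3 numeral over the given alphabet and add one, carrying through any trailing P's.

PGBPGG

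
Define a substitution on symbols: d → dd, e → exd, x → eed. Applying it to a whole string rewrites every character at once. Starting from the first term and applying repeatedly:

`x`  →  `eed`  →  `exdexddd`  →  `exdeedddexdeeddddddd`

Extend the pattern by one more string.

exdeedddexdexdddddddexdeedddexdexddddddddddddddd

Replace each of the 20 characters of exdeedddexdeeddddddd in place — exd eed dd exd exd dd dd dd exd eed dd exd exd dd dd dd dd dd dd dd — and concatenate.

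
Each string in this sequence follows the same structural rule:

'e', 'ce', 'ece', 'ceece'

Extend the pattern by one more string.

ececeece

Each term (from the third on) is the two preceding terms concatenated in order: term 3 = e·ce = ece.
The next term joins ece and ceece.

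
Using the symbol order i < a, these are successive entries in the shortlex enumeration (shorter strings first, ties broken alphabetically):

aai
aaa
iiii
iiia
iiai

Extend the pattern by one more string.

Treat iiai as a base-2 numeral over the given alphabet and add one, carrying through any trailing a's.

iiaa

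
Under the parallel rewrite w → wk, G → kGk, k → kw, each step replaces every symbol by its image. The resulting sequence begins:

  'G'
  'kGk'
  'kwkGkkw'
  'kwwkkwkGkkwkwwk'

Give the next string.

Applying the rule to each of the 15 symbols of kwwkkwkGkkwkwwk gives the pieces kw wk wk kw kw wk kw kGk kw kw wk kw wk wk kw, which concatenate to the answer.

kwwkwkkwkwwkkwkGkkwkwwkkwwkwkkw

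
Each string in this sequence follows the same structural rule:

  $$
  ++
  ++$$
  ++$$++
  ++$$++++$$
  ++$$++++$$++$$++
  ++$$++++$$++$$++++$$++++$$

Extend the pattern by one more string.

++$$++++$$++$$++++$$++++$$++$$++++$$++$$++

Each term (from the third on) is the previous term followed by the one before it: term 3 = ++·$$ = ++$$.
So term 8 is ++$$++++$$++$$++++$$++++$$·++$$++++$$++$$++.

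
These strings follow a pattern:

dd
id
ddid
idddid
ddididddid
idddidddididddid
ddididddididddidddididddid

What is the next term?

idddidddididddidddididddididddidddididddid

From term 3 onward, concatenate the second-to-last term with the last: dd·id = ddid, id·ddid = idddid, …
So term 8 is idddidddididddid·ddididddididddidddididddid.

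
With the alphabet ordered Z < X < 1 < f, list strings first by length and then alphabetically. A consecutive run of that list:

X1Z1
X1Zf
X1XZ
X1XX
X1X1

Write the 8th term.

X11X

Stepping forward 3 times from X1X1: X1X1 → X1Xf → X11Z, then the target.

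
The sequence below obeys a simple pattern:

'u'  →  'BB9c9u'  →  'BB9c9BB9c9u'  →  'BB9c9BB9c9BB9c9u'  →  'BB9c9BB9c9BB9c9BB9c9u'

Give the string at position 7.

BB9c9BB9c9BB9c9BB9c9BB9c9BB9c9u

Every step adds BB9c9 at the front: s(k+1) = BB9c9·s(k).
From BB9c9BB9c9BB9c9BB9c9u, 2 further steps: BB9c9BB9c9BB9c9BB9c9u → BB9c9BB9c9BB9c9BB9c9BB9c9u → (answer).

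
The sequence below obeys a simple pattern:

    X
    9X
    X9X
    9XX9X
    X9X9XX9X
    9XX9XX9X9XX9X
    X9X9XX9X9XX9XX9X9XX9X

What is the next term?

9XX9XX9X9XX9XX9X9XX9X9XX9XX9X9XX9X

From term 3 onward, concatenate the second-to-last term with the last: X·9X = X9X, 9X·X9X = 9XX9X, …
So term 8 is 9XX9XX9X9XX9X·X9X9XX9X9XX9XX9X9XX9X.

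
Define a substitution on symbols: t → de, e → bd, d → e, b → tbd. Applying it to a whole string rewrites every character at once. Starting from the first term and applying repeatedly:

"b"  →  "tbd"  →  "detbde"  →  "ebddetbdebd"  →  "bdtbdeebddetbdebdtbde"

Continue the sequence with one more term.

Replace each of the 21 characters of bdtbdeebddetbdebdtbde in place — tbd e de tbd e bd bd tbd e e bd de tbd e bd tbd e de tbd e bd — and concatenate.

tbdedetbdebdbdtbdeebddetbdebdtbdedetbdebd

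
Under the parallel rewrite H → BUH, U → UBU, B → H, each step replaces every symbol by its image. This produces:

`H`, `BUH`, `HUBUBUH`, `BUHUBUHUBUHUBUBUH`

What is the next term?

HUBUBUHUBUHUBUBUHUBUHUBUBUHUBUHUBUHUBUBUH

Applying the rule to each of the 17 symbols of BUHUBUHUBUHUBUBUH gives the pieces H UBU BUH UBU H UBU BUH UBU H UBU BUH UBU H UBU H UBU BUH, which concatenate to the answer.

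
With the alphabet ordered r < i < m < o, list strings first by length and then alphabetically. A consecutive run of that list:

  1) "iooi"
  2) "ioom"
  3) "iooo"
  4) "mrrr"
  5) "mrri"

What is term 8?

mrir

Stepping forward 3 times from mrri: mrri → mrrm → mrro, then the target.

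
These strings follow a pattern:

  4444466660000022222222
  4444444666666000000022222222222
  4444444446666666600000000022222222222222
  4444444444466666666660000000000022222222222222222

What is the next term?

Reading off run lengths: 4 runs 5, 7, 9, 11; 6 runs 4, 6, 8, 10; 0 runs 5, 7, 9, 11; 2 runs 8, 11, 14, 17 — each is linear in n, where the shown terms are n = 2, 3, 4, 5.
At n = 6 the blocks have lengths 13, 12, 13, 20.

4444444444444666666666666000000000000022222222222222222222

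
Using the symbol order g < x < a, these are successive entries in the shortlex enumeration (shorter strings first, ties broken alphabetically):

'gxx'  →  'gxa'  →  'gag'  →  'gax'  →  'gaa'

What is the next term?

xgg

The successor of gaa increments the rightmost position that isn't already a and resets every position after it to g.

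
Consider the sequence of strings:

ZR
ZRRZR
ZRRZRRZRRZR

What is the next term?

Each string is two copies of the previous one joined by 'R'.
Doubling ZRRZRRZRRZR with 'R' between the halves:

ZRRZRRZRRZRRZRRZRRZRRZR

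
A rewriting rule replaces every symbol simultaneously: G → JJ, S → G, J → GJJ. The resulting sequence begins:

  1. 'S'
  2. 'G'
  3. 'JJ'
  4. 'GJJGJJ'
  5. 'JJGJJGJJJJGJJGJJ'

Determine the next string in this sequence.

Replace each of the 16 characters of JJGJJGJJJJGJJGJJ in place — GJJ GJJ JJ GJJ GJJ JJ GJJ GJJ GJJ GJJ JJ GJJ GJJ JJ GJJ GJJ — and concatenate.

GJJGJJJJGJJGJJJJGJJGJJGJJGJJJJGJJGJJJJGJJGJJ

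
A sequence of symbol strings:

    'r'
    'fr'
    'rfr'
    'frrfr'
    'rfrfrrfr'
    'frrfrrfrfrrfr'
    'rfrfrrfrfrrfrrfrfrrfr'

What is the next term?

frrfrrfrfrrfrrfrfrrfrfrrfrrfrfrrfr

From term 3 onward, concatenate the second-to-last term with the last: r·fr = rfr, fr·rfr = frrfr, …
So term 8 is frrfrrfrfrrfr·rfrfrrfrfrrfrrfrfrrfr.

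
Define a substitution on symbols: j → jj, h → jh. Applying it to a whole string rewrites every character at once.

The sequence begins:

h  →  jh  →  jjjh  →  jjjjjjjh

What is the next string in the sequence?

Apply φ to jjjjjjjh symbol by symbol: j→jj, j→jj, j→jj, j→jj, j→jj, j→jj, j→jj, h→jh; joined: jj jj jj jj jj jj jj jh.

jjjjjjjjjjjjjjjh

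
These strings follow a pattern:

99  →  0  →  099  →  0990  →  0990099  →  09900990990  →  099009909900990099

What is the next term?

Each term (from the third on) is the previous term followed by the one before it: term 3 = 0·99 = 099.
So term 8 is 099009909900990099·09900990990.

09900990990099009909900990990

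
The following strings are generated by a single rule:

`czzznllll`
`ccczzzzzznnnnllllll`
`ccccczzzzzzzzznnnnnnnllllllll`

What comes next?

Reading off run lengths: c runs 1, 3, 5; z runs 3, 6, 9; n runs 1, 4, 7; l runs 4, 6, 8 — each is linear in n (n = 1, 2, …).
At n = 4 the blocks have lengths 7, 12, 10, 10.

ccccccczzzzzzzzzzzznnnnnnnnnnllllllllll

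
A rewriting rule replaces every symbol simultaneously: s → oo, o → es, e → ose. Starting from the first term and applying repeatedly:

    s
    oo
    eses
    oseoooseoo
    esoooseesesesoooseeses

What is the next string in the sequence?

oseooesesesoooseoseoooseoooseooesesesoooseoseoooseoo

Applying the rule to each of the 22 symbols of esoooseesesesoooseeses gives the pieces ose oo es es es oo ose ose oo ose oo ose oo es es es oo ose ose oo ose oo, which concatenate to the answer.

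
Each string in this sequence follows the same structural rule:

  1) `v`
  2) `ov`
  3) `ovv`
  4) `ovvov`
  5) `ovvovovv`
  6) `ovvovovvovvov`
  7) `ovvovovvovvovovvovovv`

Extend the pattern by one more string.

This is a Fibonacci-style word recurrence s(k) = s(k−1)·s(k−2): e.g. ov·v = ovv.
The next term joins ovvovovvovvovovvovovv and ovvovovvovvov.

ovvovovvovvovovvovovvovvovovvovvov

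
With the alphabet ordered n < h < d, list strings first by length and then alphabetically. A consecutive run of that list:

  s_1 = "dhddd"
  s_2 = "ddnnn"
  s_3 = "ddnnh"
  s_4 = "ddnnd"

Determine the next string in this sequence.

ddnhn

Find the rightmost character of ddnnd below d, bump it to the next letter, and reset everything to its right to n.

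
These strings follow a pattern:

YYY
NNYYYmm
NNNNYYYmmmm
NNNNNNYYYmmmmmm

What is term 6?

NNNNNNNNNNYYYmmmmmmmmmm

Each term wraps the previous one in NN on the left and mm on the right.
From NNNNNNYYYmmmmmm, 2 further steps: NNNNNNYYYmmmmmm → NNNNNNNNYYYmmmmmmmm → (answer).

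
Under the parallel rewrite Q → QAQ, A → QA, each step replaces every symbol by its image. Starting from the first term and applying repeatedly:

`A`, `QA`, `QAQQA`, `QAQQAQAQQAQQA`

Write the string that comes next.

Applying the rule to each of the 13 symbols of QAQQAQAQQAQQA gives the pieces QAQ QA QAQ QAQ QA QAQ QA QAQ QAQ QA QAQ QAQ QA, which concatenate to the answer.

QAQQAQAQQAQQAQAQQAQAQQAQQAQAQQAQQA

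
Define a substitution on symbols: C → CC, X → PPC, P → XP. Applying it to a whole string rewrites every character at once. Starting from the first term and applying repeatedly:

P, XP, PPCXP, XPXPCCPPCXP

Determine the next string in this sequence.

PPCXPPPCXPCCCCXPXPCCPPCXP

Apply φ to XPXPCCPPCXP symbol by symbol: X→PPC, P→XP, X→PPC, P→XP, C→CC, C→CC, P→XP, P→XP, C→CC, X→PPC, P→XP; joined: PPC XP PPC XP CC CC XP XP CC PPC XP.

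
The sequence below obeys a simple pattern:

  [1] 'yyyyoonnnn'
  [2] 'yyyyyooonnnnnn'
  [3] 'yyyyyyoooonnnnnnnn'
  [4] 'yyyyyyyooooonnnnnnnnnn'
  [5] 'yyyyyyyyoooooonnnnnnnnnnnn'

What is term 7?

The n-th term is n+2 y's then n o's then 2n n's, where the shown terms are n = 2, 3, 4, 5, 6.
For term 7, n = 8, so the run lengths are 10, 8, 16.

yyyyyyyyyyoooooooonnnnnnnnnnnnnnnn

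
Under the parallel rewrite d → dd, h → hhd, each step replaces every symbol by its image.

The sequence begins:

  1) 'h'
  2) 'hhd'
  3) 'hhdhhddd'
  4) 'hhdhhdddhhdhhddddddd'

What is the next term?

Rewriting the 20 symbols of hhdhhdddhhdhhddddddd one by one yields hhd hhd dd hhd hhd dd dd dd hhd hhd dd hhd hhd dd dd dd dd dd dd dd; concatenated:

hhdhhdddhhdhhdddddddhhdhhdddhhdhhddddddddddddddd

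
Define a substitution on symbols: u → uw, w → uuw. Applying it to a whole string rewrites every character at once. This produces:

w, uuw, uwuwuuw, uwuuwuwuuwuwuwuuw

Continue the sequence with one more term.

uwuuwuwuwuuwuwuuwuwuwuuwuwuuwuwuuwuwuwuuw

Applying the rule to each of the 17 symbols of uwuuwuwuuwuwuwuuw gives the pieces uw uuw uw uw uuw uw uuw uw uw uuw uw uuw uw uuw uw uw uuw, which concatenate to the answer.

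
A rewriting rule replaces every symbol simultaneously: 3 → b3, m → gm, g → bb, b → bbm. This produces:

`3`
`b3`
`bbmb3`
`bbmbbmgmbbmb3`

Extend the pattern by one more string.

bbmbbmgmbbmbbmgmbbgmbbmbbmgmbbmb3

Applying the rule to each of the 13 symbols of bbmbbmgmbbmb3 gives the pieces bbm bbm gm bbm bbm gm bb gm bbm bbm gm bbm b3, which concatenate to the answer.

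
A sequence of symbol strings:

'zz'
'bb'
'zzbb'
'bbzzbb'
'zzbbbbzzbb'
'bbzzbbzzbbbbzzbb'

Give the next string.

zzbbbbzzbbbbzzbbzzbbbbzzbb

This is a Fibonacci-style word recurrence s(k) = s(k−2)·s(k−1): e.g. zz·bb = zzbb.
So term 7 is zzbbbbzzbb·bbzzbbzzbbbbzzbb.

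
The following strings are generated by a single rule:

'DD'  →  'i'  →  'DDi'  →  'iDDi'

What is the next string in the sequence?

Each term (from the third on) is the two preceding terms concatenated in order: term 3 = DD·i = DDi.
So term 5 is DDi·iDDi.

DDiiDDi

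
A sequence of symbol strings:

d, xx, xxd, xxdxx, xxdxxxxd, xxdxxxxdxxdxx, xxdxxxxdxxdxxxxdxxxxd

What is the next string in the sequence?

xxdxxxxdxxdxxxxdxxxxdxxdxxxxdxxdxx

This is a Fibonacci-style word recurrence s(k) = s(k−1)·s(k−2): e.g. xx·d = xxd.
The next term joins xxdxxxxdxxdxxxxdxxxxd and xxdxxxxdxxdxx.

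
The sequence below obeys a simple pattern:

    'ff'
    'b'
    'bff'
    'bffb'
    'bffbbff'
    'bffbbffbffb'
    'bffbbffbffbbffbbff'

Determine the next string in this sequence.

Each term (from the third on) is the previous term followed by the one before it: term 3 = b·ff = bff.
The next term joins bffbbffbffbbffbbff and bffbbffbffb.

bffbbffbffbbffbbffbffbbffbffb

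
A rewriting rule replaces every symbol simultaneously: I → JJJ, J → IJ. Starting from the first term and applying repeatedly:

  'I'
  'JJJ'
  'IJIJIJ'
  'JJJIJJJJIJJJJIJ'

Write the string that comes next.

Replace each of the 15 characters of JJJIJJJJIJJJJIJ in place — IJ IJ IJ JJJ IJ IJ IJ IJ JJJ IJ IJ IJ IJ JJJ IJ — and concatenate.

IJIJIJJJJIJIJIJIJJJJIJIJIJIJJJJIJ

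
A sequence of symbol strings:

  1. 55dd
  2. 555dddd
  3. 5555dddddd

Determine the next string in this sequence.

Reading off run lengths: 5 runs 2, 3, 4; d runs 2, 4, 6 — each is linear in n (n = 1, 2, …).
For the next term, n = 4, so the run lengths are 5, 8.

55555dddddddd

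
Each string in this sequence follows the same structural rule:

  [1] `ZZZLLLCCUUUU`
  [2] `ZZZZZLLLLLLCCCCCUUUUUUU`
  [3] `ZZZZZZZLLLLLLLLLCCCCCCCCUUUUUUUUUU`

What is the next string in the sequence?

Term n consists of 2n+1 Z's, followed by 3n L's, followed by 3n-1 C's, followed by 3n+1 U's (n = 1, 2, …).
For the next term, n = 4, so the run lengths are 9, 12, 11, 13.

ZZZZZZZZZLLLLLLLLLLLLCCCCCCCCCCCUUUUUUUUUUUUU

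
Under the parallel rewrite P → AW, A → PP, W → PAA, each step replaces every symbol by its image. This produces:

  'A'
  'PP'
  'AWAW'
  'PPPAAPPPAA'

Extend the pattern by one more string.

Expanding PPPAAPPPAA: P→AW, P→AW, P→AW, A→PP, A→PP, P→AW, P→AW, P→AW, A→PP, A→PP. Concatenated: AW AW AW PP PP AW AW AW PP PP.

AWAWAWPPPPAWAWAWPPPP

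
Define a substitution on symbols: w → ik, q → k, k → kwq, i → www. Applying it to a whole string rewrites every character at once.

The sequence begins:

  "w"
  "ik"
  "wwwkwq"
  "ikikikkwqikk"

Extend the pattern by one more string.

Rewriting each symbol of ikikikkwqikk: i→www, k→kwq, i→www, k→kwq, i→www, k→kwq, k→kwq, w→ik, q→k, i→www, k→kwq, k→kwq, which concatenates to www kwq www kwq www kwq kwq ik k www kwq kwq.

wwwkwqwwwkwqwwwkwqkwqikkwwwkwqkwq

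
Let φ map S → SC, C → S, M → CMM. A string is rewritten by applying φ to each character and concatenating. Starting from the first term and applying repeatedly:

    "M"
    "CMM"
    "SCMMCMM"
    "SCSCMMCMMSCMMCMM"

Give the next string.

Replace each of the 16 characters of SCSCMMCMMSCMMCMM in place — SC S SC S CMM CMM S CMM CMM SC S CMM CMM S CMM CMM — and concatenate.

SCSSCSCMMCMMSCMMCMMSCSCMMCMMSCMMCMM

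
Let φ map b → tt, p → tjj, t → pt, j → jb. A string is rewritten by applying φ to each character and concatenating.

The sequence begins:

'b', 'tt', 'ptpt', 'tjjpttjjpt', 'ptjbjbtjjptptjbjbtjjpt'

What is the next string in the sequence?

tjjptjbttjbttptjbjbtjjpttjjptjbttjbttptjbjbtjjpt

Applying the rule to each of the 22 symbols of ptjbjbtjjptptjbjbtjjpt gives the pieces tjj pt jb tt jb tt pt jb jb tjj pt tjj pt jb tt jb tt pt jb jb tjj pt, which concatenate to the answer.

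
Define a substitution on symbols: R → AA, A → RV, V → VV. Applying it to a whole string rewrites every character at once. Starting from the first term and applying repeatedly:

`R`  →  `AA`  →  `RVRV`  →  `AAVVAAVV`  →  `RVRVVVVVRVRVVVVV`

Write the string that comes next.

AAVVAAVVVVVVVVVVAAVVAAVVVVVVVVVV

Replace each of the 16 characters of RVRVVVVVRVRVVVVV in place — AA VV AA VV VV VV VV VV AA VV AA VV VV VV VV VV — and concatenate.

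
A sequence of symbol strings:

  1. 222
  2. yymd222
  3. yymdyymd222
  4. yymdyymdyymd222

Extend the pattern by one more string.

Every step adds yymd at the front: s(k+1) = yymd·s(k).
So the next term is yymd·yymdyymdyymd222.

yymdyymdyymdyymd222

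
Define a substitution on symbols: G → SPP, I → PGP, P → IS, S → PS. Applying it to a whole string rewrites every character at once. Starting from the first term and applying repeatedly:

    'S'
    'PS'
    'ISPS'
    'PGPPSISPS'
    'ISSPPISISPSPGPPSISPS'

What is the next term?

PGPPSPSISISPGPPSPGPPSISPSISSPPISISPSPGPPSISPS

Applying the rule to each of the 20 symbols of ISSPPISISPSPGPPSISPS gives the pieces PGP PS PS IS IS PGP PS PGP PS IS PS IS SPP IS IS PS PGP PS IS PS, which concatenate to the answer.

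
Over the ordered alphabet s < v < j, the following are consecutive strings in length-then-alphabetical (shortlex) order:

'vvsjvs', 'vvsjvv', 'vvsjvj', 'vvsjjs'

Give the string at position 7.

vvvsss

Advancing 3 positions from vvsjjs through vvsjjs → vvsjjv → vvsjjj reaches term 7.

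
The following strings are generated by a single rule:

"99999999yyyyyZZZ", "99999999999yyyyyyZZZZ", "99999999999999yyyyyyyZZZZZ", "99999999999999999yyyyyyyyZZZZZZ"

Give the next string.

99999999999999999999yyyyyyyyyZZZZZZZ

Each string has the form 9^{3n-1} y^{n+2} Z^{n}, where the shown terms are n = 3, 4, 5, 6.
Setting n = 7 gives 20, 9, 7 characters in each block.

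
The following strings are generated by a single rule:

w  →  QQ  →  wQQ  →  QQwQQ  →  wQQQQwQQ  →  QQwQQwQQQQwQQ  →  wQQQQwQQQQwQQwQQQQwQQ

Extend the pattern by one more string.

QQwQQwQQQQwQQwQQQQwQQQQwQQwQQQQwQQ

From term 3 onward, concatenate the second-to-last term with the last: w·QQ = wQQ, QQ·wQQ = QQwQQ, …
Continuing: QQwQQwQQQQwQQ · wQQQQwQQQQwQQwQQQQwQQ gives term 8.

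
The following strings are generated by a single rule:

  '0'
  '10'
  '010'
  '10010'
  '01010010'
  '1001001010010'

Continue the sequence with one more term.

010100101001001010010

Each term (from the third on) is the two preceding terms concatenated in order: term 3 = 0·10 = 010.
The next term joins 01010010 and 1001001010010.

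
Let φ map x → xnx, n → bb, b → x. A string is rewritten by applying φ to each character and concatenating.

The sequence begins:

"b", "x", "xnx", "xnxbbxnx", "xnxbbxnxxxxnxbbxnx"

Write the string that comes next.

xnxbbxnxxxxnxbbxnxxnxxnxxnxbbxnxxxxnxbbxnx

Applying the rule to each of the 18 symbols of xnxbbxnxxxxnxbbxnx gives the pieces xnx bb xnx x x xnx bb xnx xnx xnx xnx bb xnx x x xnx bb xnx, which concatenate to the answer.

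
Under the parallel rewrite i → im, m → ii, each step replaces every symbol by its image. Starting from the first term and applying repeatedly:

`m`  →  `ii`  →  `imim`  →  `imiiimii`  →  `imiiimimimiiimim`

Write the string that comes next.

Rewriting the 16 symbols of imiiimimimiiimim one by one yields im ii im im im ii im ii im ii im im im ii im ii; concatenated:

imiiimimimiiimiiimiiimimimiiimii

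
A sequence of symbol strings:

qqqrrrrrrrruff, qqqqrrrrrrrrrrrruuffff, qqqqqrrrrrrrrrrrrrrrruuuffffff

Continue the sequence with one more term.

Reading off run lengths: q runs 3, 4, 5; r runs 8, 12, 16; u runs 1, 2, 3; f runs 2, 4, 6 — each is linear in n, where the shown terms are n = 2, 3, 4.
For the next term, n = 5, so the run lengths are 6, 20, 4, 8.

qqqqqqrrrrrrrrrrrrrrrrrrrruuuuffffffff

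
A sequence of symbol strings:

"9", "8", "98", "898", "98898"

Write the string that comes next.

89898898

Each term (from the third on) is the two preceding terms concatenated in order: term 3 = 9·8 = 98.
So term 6 is 898·98898.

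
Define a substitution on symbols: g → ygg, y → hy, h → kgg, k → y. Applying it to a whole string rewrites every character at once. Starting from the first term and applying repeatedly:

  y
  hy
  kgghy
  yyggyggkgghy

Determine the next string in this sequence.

hyhyyggygghyyggyggyyggyggkgghy

Expanding yyggyggkgghy: y→hy, y→hy, g→ygg, g→ygg, y→hy, g→ygg, g→ygg, k→y, g→ygg, g→ygg, h→kgg, y→hy. Concatenated: hy hy ygg ygg hy ygg ygg y ygg ygg kgg hy.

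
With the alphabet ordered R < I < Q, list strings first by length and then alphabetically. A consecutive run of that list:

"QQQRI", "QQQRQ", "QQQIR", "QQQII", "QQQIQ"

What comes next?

Find the rightmost character of QQQIQ below Q, bump it to the next letter, and reset everything to its right to R.

QQQQR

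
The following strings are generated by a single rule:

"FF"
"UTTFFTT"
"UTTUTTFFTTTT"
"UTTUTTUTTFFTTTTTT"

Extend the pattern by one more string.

Every step adds UTT to the front and TT to the end of the previous string.
Applying this once more to UTTUTTUTTFFTTTTTT:

UTTUTTUTTUTTFFTTTTTTTT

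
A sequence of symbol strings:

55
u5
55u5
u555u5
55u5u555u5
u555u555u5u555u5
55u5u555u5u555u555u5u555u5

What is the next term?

This is a Fibonacci-style word recurrence s(k) = s(k−2)·s(k−1): e.g. 55·u5 = 55u5.
So term 8 is u555u555u5u555u5·55u5u555u5u555u555u5u555u5.

u555u555u5u555u555u5u555u5u555u555u5u555u5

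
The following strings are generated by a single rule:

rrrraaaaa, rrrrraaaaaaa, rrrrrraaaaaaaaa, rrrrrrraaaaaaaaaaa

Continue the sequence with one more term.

Reading off run lengths: r runs 4, 5, 6, 7; a runs 5, 7, 9, 11 — each is linear in n, where the shown terms are n = 3, 4, 5, 6.
For the next term, n = 7, so the run lengths are 8, 13.

rrrrrrrraaaaaaaaaaaaa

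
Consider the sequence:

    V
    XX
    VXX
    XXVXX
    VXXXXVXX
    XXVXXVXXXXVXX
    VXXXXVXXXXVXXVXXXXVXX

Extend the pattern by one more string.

XXVXXVXXXXVXXVXXXXVXXXXVXXVXXXXVXX

Each term (from the third on) is the two preceding terms concatenated in order: term 3 = V·XX = VXX.
So term 8 is XXVXXVXXXXVXX·VXXXXVXXXXVXXVXXXXVXX.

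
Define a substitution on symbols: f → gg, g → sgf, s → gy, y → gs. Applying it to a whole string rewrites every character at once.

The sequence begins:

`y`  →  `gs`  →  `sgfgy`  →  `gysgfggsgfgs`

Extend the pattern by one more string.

sgfgsgysgfggsgfsgfgysgfggsgfgy

Rewriting each symbol of gysgfggsgfgs: g→sgf, y→gs, s→gy, g→sgf, f→gg, g→sgf, g→sgf, s→gy, g→sgf, f→gg, g→sgf, s→gy, which concatenates to sgf gs gy sgf gg sgf sgf gy sgf gg sgf gy.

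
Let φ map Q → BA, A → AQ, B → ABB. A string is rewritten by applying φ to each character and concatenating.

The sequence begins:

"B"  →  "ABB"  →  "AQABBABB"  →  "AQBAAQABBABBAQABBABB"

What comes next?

Applying the rule to each of the 20 symbols of AQBAAQABBABBAQABBABB gives the pieces AQ BA ABB AQ AQ BA AQ ABB ABB AQ ABB ABB AQ BA AQ ABB ABB AQ ABB ABB, which concatenate to the answer.

AQBAABBAQAQBAAQABBABBAQABBABBAQBAAQABBABBAQABBABB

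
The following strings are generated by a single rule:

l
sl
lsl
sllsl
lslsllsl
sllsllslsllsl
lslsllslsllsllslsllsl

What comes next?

Each term (from the third on) is the two preceding terms concatenated in order: term 3 = l·sl = lsl.
So term 8 is sllsllslsllsl·lslsllslsllsllslsllsl.

sllsllslsllsllslsllslsllsllslsllsl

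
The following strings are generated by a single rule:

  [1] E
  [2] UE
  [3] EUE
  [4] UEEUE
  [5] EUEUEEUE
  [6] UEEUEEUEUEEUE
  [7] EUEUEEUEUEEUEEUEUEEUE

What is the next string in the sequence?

UEEUEEUEUEEUEEUEUEEUEUEEUEEUEUEEUE

Each term (from the third on) is the two preceding terms concatenated in order: term 3 = E·UE = EUE.
Continuing: UEEUEEUEUEEUE · EUEUEEUEUEEUEEUEUEEUE gives term 8.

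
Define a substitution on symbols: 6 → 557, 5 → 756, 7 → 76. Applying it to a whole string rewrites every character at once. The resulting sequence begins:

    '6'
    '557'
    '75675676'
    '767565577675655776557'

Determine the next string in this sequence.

Rewriting the 21 symbols of 767565577675655776557 one by one yields 76 557 76 756 557 756 756 76 76 557 76 756 557 756 756 76 76 557 756 756 76; concatenated:

7655776756557756756767655776756557756756767655775675676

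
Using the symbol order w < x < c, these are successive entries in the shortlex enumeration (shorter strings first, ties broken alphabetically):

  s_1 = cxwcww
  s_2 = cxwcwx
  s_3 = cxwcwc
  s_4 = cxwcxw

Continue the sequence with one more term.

Find the rightmost character of cxwcxw below c, bump it to the next letter, and reset everything to its right to w.

cxwcxx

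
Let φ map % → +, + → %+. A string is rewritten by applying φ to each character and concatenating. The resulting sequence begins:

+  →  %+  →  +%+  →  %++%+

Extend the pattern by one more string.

+%+%++%+

Expanding %++%+: %→+, +→%+, +→%+, %→+, +→%+. Concatenated: + %+ %+ + %+.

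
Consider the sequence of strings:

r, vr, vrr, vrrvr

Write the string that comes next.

vrrvrvrr

Each term (from the third on) is the previous term followed by the one before it: term 3 = vr·r = vrr.
Continuing: vrrvr · vrr gives term 5.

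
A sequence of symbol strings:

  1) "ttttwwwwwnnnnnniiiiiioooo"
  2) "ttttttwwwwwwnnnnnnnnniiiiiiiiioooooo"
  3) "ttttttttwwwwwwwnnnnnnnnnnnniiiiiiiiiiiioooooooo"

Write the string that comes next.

The n-th term is 2n t's then n+3 w's then 3n n's then 3n i's then 2n o's, where the shown terms are n = 2, 3, 4.
Setting n = 5 gives 10, 8, 15, 15, 10 characters in each block.

ttttttttttwwwwwwwwnnnnnnnnnnnnnnniiiiiiiiiiiiiiioooooooooo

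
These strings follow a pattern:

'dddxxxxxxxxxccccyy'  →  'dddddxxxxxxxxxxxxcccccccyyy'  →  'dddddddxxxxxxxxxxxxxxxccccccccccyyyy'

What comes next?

Term n consists of 2n-1 d's, followed by 3n+3 x's, followed by 3n-2 c's, followed by n y's, where the shown terms are n = 2, 3, 4.
Setting n = 5 gives 9, 18, 13, 5 characters in each block.

dddddddddxxxxxxxxxxxxxxxxxxcccccccccccccyyyyy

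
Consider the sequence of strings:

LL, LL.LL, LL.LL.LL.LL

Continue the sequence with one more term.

Each string is two copies of the previous one joined by '.'.
So the next term is two copies of LL.LL.LL.LL with '.' between the halves.

LL.LL.LL.LL.LL.LL.LL.LL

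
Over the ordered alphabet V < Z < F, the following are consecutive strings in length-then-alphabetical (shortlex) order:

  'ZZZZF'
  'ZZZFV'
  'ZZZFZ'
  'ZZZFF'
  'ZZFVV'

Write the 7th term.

ZZFVF

Continuing the enumeration 2 steps past ZZFVV: ZZFVV → ZZFVZ → (answer).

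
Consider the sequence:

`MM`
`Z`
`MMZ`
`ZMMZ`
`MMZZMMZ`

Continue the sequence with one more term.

ZMMZMMZZMMZ

From term 3 onward, concatenate the second-to-last term with the last: MM·Z = MMZ, Z·MMZ = ZMMZ, …
Continuing: ZMMZ · MMZZMMZ gives term 6.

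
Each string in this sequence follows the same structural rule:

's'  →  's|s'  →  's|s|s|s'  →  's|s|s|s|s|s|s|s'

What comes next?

s(k+1) = s(k)·|·s(k) — each term doubles the last with '|' between the halves.
Doubling s|s|s|s|s|s|s|s with '|' between the halves:

s|s|s|s|s|s|s|s|s|s|s|s|s|s|s|s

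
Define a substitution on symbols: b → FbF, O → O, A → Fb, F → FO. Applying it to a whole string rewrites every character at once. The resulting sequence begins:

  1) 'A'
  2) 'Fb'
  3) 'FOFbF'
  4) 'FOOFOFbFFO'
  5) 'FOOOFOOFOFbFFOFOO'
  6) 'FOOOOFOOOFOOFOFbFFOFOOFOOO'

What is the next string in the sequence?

FOOOOOFOOOOFOOOFOOFOFbFFOFOOFOOOFOOOO

Applying the rule to each of the 26 symbols of FOOOOFOOOFOOFOFbFFOFOOFOOO gives the pieces FO O O O O FO O O O FO O O FO O FO FbF FO FO O FO O O FO O O O, which concatenate to the answer.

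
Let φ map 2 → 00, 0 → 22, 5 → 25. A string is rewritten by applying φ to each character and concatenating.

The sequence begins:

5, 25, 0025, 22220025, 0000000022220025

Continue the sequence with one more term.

φ(0000000022220025) expands symbol-by-symbol to 22 22 22 22 22 22 22 22 00 00 00 00 22 22 00 25; joining the 16 pieces gives the next term.

22222222222222220000000022220025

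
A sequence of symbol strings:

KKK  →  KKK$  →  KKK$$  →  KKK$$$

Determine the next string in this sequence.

Every step adds $ to the end: s(k+1) = s(k)·$.
Applying this once more to KKK$$$:

KKK$$$$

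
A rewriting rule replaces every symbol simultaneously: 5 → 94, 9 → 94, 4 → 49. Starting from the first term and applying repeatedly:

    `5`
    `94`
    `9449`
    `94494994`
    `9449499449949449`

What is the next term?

Replace each of the 16 characters of 9449499449949449 in place — 94 49 49 94 49 94 94 49 49 94 94 49 94 49 49 94 — and concatenate.

94494994499494494994944994494994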